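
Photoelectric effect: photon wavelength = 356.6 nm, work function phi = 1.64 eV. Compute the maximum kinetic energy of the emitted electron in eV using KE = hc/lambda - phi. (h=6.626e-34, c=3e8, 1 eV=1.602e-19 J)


E_photon = hc / lambda
= (6.626e-34)(3e8) / (356.6e-9)
= 5.5743e-19 J
= 3.4796 eV
KE = E_photon - phi
= 3.4796 - 1.64
= 1.8396 eV

1.8396


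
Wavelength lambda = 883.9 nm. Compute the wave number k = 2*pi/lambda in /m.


k = 2 * pi / lambda
= 6.2832 / (883.9e-9)
= 6.2832 / 8.8390e-07
= 7.1085e+06 /m

7.1085e+06


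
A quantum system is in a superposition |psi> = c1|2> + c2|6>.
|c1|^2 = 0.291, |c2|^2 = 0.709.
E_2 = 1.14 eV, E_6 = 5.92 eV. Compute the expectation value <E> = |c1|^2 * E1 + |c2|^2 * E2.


<E> = |c1|^2 * E1 + |c2|^2 * E2
= 0.291 * 1.14 + 0.709 * 5.92
= 0.3317 + 4.1973
= 4.529 eV

4.529


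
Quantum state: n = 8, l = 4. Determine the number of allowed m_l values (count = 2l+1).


m_l ranges from -l to +l in integer steps
So m_l goes from -4 to +4
Count = 2l + 1 = 2*4 + 1
= 9

9


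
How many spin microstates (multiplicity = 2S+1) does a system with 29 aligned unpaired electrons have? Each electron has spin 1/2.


Total spin S = N * (1/2) = 29 * 0.5 = 14.5
Spin multiplicity = 2S + 1
= 2 * 14.5 + 1
= 30

30


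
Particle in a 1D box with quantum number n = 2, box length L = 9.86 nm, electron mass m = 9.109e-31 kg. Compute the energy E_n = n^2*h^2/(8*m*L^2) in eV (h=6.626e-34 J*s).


E = n^2 * h^2 / (8 * m * L^2)
= 2^2 * (6.626e-34)^2 / (8 * 9.109e-31 * (9.86e-9)^2)
= 4 * 4.3904e-67 / (8 * 9.109e-31 * 9.7220e-17)
= 2.4788e-21 J
= 0.0155 eV

0.0155


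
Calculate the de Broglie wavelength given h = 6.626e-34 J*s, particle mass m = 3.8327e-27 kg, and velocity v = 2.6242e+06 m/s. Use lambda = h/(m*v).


lambda = h / (m * v)
= 6.626e-34 / (3.8327e-27 * 2.6242e+06)
= 6.626e-34 / 1.0058e-20
= 6.5879e-14 m

6.5879e-14


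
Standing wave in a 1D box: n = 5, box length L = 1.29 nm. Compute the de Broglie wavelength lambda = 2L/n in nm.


lambda = 2L / n
= 2 * 1.29 / 5
= 2.58 / 5
= 0.516 nm

0.516


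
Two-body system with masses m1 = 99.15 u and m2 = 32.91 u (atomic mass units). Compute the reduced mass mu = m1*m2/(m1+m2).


mu = m1 * m2 / (m1 + m2)
= 99.15 * 32.91 / (99.15 + 32.91)
= 3263.0265 / 132.06
= 24.7087 u

24.7087


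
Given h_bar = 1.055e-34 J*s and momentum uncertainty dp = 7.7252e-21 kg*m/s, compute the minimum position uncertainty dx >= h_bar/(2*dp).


dx = h_bar / (2 * dp)
= 1.055e-34 / (2 * 7.7252e-21)
= 1.055e-34 / 1.5450e-20
= 6.8283e-15 m

6.8283e-15


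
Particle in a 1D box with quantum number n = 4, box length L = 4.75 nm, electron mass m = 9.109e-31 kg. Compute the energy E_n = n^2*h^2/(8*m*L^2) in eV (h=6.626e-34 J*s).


E = n^2 * h^2 / (8 * m * L^2)
= 4^2 * (6.626e-34)^2 / (8 * 9.109e-31 * (4.75e-9)^2)
= 16 * 4.3904e-67 / (8 * 9.109e-31 * 2.2563e-17)
= 4.2724e-20 J
= 0.2667 eV

0.2667


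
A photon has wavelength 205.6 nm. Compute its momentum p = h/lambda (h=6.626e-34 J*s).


p = h / lambda
= 6.626e-34 / (205.6e-9)
= 6.626e-34 / 2.0560e-07
= 3.2228e-27 kg*m/s

3.2228e-27


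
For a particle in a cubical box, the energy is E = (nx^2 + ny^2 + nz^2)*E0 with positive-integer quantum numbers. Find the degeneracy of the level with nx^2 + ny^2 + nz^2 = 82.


Enumerate all (nx, ny, nz) with nx^2 + ny^2 + nz^2 = 82:
(3,3,8)
(3,8,3)
(8,3,3)
Total degeneracy = 3

3


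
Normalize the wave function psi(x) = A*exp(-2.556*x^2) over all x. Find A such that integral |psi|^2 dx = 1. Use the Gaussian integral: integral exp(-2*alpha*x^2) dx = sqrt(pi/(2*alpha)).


integral |psi|^2 dx = A^2 * sqrt(pi/(2*alpha)) = 1
A^2 = sqrt(2*alpha/pi)
= sqrt(2 * 2.556 / pi)
= 1.275618
A = sqrt(1.275618)
= 1.1294

1.1294


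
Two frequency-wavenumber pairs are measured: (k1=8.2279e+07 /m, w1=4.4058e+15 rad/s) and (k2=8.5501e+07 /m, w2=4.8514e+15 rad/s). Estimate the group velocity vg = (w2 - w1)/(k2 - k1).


vg = (w2 - w1) / (k2 - k1)
= (4.8514e+15 - 4.4058e+15) / (8.5501e+07 - 8.2279e+07)
= 4.4560e+14 / 3.2220e+06
= 1.3830e+08 m/s

1.3830e+08


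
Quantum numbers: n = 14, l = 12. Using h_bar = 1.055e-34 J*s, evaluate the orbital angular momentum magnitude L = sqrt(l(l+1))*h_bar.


L = sqrt(l*(l+1)) * h_bar
= sqrt(12 * 13) * 1.055e-34
= sqrt(156) * 1.055e-34
= 12.49 * 1.055e-34
= 1.3177e-33 J*s

1.3177e-33


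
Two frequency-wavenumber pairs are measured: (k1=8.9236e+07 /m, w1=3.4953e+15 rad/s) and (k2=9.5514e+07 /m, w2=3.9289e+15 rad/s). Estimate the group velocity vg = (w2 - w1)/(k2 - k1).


vg = (w2 - w1) / (k2 - k1)
= (3.9289e+15 - 3.4953e+15) / (9.5514e+07 - 8.9236e+07)
= 4.3360e+14 / 6.2780e+06
= 6.9067e+07 m/s

6.9067e+07


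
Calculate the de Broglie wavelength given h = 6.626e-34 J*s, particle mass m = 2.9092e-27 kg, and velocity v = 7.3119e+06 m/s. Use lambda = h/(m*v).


lambda = h / (m * v)
= 6.626e-34 / (2.9092e-27 * 7.3119e+06)
= 6.626e-34 / 2.1272e-20
= 3.1149e-14 m

3.1149e-14


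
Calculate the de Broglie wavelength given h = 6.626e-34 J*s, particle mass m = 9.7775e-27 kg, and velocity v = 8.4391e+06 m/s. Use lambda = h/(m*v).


lambda = h / (m * v)
= 6.626e-34 / (9.7775e-27 * 8.4391e+06)
= 6.626e-34 / 8.2513e-20
= 8.0302e-15 m

8.0302e-15


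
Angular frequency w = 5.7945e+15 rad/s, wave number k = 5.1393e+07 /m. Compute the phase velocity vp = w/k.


vp = w / k
= 5.7945e+15 / 5.1393e+07
= 1.1275e+08 m/s

1.1275e+08


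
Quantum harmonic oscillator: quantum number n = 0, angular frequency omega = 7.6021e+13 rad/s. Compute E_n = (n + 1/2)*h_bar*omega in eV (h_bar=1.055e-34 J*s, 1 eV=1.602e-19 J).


E = (n + 1/2) * h_bar * omega
= (0 + 0.5) * 1.055e-34 * 7.6021e+13
= 0.5 * 8.0202e-21
= 4.0101e-21 J
= 0.025 eV

0.025


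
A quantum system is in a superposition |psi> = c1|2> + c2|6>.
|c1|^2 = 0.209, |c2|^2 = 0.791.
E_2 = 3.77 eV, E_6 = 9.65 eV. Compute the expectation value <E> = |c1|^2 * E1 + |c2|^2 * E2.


<E> = |c1|^2 * E1 + |c2|^2 * E2
= 0.209 * 3.77 + 0.791 * 9.65
= 0.7879 + 7.6332
= 8.4211 eV

8.4211


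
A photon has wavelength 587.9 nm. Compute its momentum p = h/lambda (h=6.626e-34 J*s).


p = h / lambda
= 6.626e-34 / (587.9e-9)
= 6.626e-34 / 5.8790e-07
= 1.1271e-27 kg*m/s

1.1271e-27


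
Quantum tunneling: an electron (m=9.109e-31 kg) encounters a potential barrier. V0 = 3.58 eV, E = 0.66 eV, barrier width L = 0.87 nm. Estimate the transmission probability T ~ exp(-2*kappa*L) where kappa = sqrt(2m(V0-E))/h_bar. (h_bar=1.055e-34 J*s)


V0 - E = 2.92 eV = 4.6778e-19 J
kappa = sqrt(2 * m * (V0-E)) / h_bar
= sqrt(2 * 9.109e-31 * 4.6778e-19) / 1.055e-34
= 8.7503e+09 /m
2*kappa*L = 2 * 8.7503e+09 * 0.87e-9
= 15.2254
T = exp(-15.2254) = 2.441608e-07

2.441608e-07


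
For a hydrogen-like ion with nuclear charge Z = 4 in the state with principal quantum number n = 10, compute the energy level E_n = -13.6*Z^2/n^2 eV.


E_n = -13.6 * Z^2 / n^2
= -13.6 * 4^2 / 10^2
= -13.6 * 16 / 100
= -2.176 eV

-2.176


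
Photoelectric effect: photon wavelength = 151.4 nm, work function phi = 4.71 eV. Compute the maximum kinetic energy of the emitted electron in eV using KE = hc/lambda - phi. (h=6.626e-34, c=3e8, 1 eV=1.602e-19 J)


E_photon = hc / lambda
= (6.626e-34)(3e8) / (151.4e-9)
= 1.3129e-18 J
= 8.1957 eV
KE = E_photon - phi
= 8.1957 - 4.71
= 3.4857 eV

3.4857


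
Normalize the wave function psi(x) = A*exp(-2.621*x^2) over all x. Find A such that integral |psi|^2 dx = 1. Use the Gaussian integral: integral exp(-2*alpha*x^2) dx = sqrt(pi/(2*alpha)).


integral |psi|^2 dx = A^2 * sqrt(pi/(2*alpha)) = 1
A^2 = sqrt(2*alpha/pi)
= sqrt(2 * 2.621 / pi)
= 1.291735
A = sqrt(1.291735)
= 1.1365

1.1365


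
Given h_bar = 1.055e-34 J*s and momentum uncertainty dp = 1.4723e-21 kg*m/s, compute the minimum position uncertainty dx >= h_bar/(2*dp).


dx = h_bar / (2 * dp)
= 1.055e-34 / (2 * 1.4723e-21)
= 1.055e-34 / 2.9446e-21
= 3.5828e-14 m

3.5828e-14


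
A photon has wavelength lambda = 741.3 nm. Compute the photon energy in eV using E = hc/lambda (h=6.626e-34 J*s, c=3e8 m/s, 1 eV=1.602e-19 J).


E = hc / lambda
= (6.626e-34)(3e8) / (741.3e-9)
= 1.9878e-25 / 7.4130e-07
= 2.6815e-19 J
Converting to eV: 2.6815e-19 / 1.602e-19
= 1.6738 eV

1.6738


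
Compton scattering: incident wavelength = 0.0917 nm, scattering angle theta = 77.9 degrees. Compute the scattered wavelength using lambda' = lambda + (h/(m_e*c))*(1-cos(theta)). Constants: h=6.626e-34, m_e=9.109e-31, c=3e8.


Compton wavelength: h/(m_e*c) = 2.4247e-12 m
d_lambda = 2.4247e-12 * (1 - cos(77.9 deg))
= 2.4247e-12 * 0.790381
= 1.9164e-12 m = 0.001916 nm
lambda' = 0.0917 + 0.001916
= 0.093616 nm

0.093616


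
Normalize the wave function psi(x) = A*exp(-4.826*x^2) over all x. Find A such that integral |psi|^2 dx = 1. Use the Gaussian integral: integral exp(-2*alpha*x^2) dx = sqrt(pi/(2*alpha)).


integral |psi|^2 dx = A^2 * sqrt(pi/(2*alpha)) = 1
A^2 = sqrt(2*alpha/pi)
= sqrt(2 * 4.826 / pi)
= 1.752805
A = sqrt(1.752805)
= 1.3239

1.3239


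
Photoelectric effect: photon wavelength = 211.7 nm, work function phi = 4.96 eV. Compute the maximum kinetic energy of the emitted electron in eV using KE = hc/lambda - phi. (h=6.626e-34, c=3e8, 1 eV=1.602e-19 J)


E_photon = hc / lambda
= (6.626e-34)(3e8) / (211.7e-9)
= 9.3897e-19 J
= 5.8612 eV
KE = E_photon - phi
= 5.8612 - 4.96
= 0.9012 eV

0.9012


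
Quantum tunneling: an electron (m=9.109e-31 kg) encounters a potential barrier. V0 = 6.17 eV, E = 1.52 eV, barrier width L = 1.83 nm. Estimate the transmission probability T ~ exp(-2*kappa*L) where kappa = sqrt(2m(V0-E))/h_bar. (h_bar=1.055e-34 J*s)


V0 - E = 4.65 eV = 7.4493e-19 J
kappa = sqrt(2 * m * (V0-E)) / h_bar
= sqrt(2 * 9.109e-31 * 7.4493e-19) / 1.055e-34
= 1.1042e+10 /m
2*kappa*L = 2 * 1.1042e+10 * 1.83e-9
= 40.4145
T = exp(-40.4145) = 2.806894e-18

2.806894e-18


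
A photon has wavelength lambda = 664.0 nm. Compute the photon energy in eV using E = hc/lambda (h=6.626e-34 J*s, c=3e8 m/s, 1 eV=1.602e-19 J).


E = hc / lambda
= (6.626e-34)(3e8) / (664.0e-9)
= 1.9878e-25 / 6.6400e-07
= 2.9937e-19 J
Converting to eV: 2.9937e-19 / 1.602e-19
= 1.8687 eV

1.8687


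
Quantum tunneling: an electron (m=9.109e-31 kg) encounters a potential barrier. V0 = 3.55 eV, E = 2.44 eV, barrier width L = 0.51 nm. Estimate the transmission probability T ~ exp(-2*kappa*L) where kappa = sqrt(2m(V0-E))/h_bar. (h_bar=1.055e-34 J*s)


V0 - E = 1.11 eV = 1.7782e-19 J
kappa = sqrt(2 * m * (V0-E)) / h_bar
= sqrt(2 * 9.109e-31 * 1.7782e-19) / 1.055e-34
= 5.3950e+09 /m
2*kappa*L = 2 * 5.3950e+09 * 0.51e-9
= 5.5029
T = exp(-5.5029) = 4.074979e-03

4.074979e-03


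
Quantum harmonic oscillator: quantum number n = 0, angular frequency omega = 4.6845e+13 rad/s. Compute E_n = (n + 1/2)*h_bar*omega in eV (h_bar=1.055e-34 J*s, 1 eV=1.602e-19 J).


E = (n + 1/2) * h_bar * omega
= (0 + 0.5) * 1.055e-34 * 4.6845e+13
= 0.5 * 4.9421e-21
= 2.4711e-21 J
= 0.0154 eV

0.0154


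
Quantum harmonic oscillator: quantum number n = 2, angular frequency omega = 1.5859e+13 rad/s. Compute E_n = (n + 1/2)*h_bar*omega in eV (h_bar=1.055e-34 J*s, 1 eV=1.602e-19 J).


E = (n + 1/2) * h_bar * omega
= (2 + 0.5) * 1.055e-34 * 1.5859e+13
= 2.5 * 1.6731e-21
= 4.1828e-21 J
= 0.0261 eV

0.0261


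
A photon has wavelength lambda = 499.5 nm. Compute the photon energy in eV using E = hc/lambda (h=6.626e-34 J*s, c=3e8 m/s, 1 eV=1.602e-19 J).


E = hc / lambda
= (6.626e-34)(3e8) / (499.5e-9)
= 1.9878e-25 / 4.9950e-07
= 3.9796e-19 J
Converting to eV: 3.9796e-19 / 1.602e-19
= 2.4841 eV

2.4841


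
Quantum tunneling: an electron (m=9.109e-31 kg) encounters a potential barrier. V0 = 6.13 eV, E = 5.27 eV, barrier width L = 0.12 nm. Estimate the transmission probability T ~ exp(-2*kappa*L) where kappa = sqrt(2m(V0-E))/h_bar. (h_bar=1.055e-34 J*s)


V0 - E = 0.86 eV = 1.3777e-19 J
kappa = sqrt(2 * m * (V0-E)) / h_bar
= sqrt(2 * 9.109e-31 * 1.3777e-19) / 1.055e-34
= 4.7487e+09 /m
2*kappa*L = 2 * 4.7487e+09 * 0.12e-9
= 1.1397
T = exp(-1.1397) = 3.199158e-01

3.199158e-01


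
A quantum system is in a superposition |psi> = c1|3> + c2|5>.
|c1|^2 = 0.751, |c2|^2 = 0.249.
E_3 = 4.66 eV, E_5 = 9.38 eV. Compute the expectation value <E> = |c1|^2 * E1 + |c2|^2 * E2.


<E> = |c1|^2 * E1 + |c2|^2 * E2
= 0.751 * 4.66 + 0.249 * 9.38
= 3.4997 + 2.3356
= 5.8353 eV

5.8353


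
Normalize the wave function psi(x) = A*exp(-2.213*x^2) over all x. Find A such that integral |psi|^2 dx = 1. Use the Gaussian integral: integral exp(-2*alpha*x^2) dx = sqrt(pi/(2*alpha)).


integral |psi|^2 dx = A^2 * sqrt(pi/(2*alpha)) = 1
A^2 = sqrt(2*alpha/pi)
= sqrt(2 * 2.213 / pi)
= 1.186945
A = sqrt(1.186945)
= 1.0895

1.0895


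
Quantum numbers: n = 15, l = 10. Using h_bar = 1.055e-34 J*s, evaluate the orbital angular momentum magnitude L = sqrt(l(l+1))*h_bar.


L = sqrt(l*(l+1)) * h_bar
= sqrt(10 * 11) * 1.055e-34
= sqrt(110) * 1.055e-34
= 10.4881 * 1.055e-34
= 1.1065e-33 J*s

1.1065e-33


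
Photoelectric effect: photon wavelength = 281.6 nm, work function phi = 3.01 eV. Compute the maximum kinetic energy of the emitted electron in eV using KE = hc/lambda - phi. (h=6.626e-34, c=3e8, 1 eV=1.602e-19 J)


E_photon = hc / lambda
= (6.626e-34)(3e8) / (281.6e-9)
= 7.0589e-19 J
= 4.4063 eV
KE = E_photon - phi
= 4.4063 - 3.01
= 1.3963 eV

1.3963


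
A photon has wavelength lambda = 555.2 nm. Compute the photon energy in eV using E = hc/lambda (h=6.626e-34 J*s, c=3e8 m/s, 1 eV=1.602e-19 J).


E = hc / lambda
= (6.626e-34)(3e8) / (555.2e-9)
= 1.9878e-25 / 5.5520e-07
= 3.5803e-19 J
Converting to eV: 3.5803e-19 / 1.602e-19
= 2.2349 eV

2.2349


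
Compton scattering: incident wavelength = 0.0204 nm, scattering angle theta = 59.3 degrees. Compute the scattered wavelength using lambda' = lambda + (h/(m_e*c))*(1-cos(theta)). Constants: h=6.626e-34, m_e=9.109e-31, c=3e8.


Compton wavelength: h/(m_e*c) = 2.4247e-12 m
d_lambda = 2.4247e-12 * (1 - cos(59.3 deg))
= 2.4247e-12 * 0.489457
= 1.1868e-12 m = 0.001187 nm
lambda' = 0.0204 + 0.001187
= 0.021587 nm

0.021587


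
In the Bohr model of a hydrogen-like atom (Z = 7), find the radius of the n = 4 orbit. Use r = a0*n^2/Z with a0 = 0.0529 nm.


r = a0 * n^2 / Z
= 0.0529 * 4^2 / 7
= 0.0529 * 16 / 7
= 0.1209 nm

0.1209


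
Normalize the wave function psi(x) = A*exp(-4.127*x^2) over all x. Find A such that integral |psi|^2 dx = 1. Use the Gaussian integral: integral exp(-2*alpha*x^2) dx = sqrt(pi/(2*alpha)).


integral |psi|^2 dx = A^2 * sqrt(pi/(2*alpha)) = 1
A^2 = sqrt(2*alpha/pi)
= sqrt(2 * 4.127 / pi)
= 1.620904
A = sqrt(1.620904)
= 1.2731

1.2731


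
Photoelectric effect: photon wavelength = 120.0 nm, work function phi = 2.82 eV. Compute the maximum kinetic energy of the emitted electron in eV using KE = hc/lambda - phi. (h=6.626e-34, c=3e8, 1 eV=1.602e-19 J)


E_photon = hc / lambda
= (6.626e-34)(3e8) / (120.0e-9)
= 1.6565e-18 J
= 10.3402 eV
KE = E_photon - phi
= 10.3402 - 2.82
= 7.5202 eV

7.5202


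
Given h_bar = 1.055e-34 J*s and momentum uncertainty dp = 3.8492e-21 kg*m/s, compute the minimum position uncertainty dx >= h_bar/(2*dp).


dx = h_bar / (2 * dp)
= 1.055e-34 / (2 * 3.8492e-21)
= 1.055e-34 / 7.6984e-21
= 1.3704e-14 m

1.3704e-14


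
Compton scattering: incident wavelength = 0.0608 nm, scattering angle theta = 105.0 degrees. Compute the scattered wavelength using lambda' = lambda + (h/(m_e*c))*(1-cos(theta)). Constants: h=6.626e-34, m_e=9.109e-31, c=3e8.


Compton wavelength: h/(m_e*c) = 2.4247e-12 m
d_lambda = 2.4247e-12 * (1 - cos(105.0 deg))
= 2.4247e-12 * 1.258819
= 3.0523e-12 m = 0.003052 nm
lambda' = 0.0608 + 0.003052
= 0.063852 nm

0.063852


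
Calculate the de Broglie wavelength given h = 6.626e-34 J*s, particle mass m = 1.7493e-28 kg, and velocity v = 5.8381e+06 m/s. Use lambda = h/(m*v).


lambda = h / (m * v)
= 6.626e-34 / (1.7493e-28 * 5.8381e+06)
= 6.626e-34 / 1.0213e-21
= 6.4881e-13 m

6.4881e-13


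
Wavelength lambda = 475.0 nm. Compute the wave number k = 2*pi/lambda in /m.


k = 2 * pi / lambda
= 6.2832 / (475.0e-9)
= 6.2832 / 4.7500e-07
= 1.3228e+07 /m

1.3228e+07


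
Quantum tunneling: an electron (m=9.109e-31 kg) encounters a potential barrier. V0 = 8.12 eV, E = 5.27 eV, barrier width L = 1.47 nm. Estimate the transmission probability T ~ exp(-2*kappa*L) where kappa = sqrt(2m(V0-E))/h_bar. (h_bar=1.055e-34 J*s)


V0 - E = 2.85 eV = 4.5657e-19 J
kappa = sqrt(2 * m * (V0-E)) / h_bar
= sqrt(2 * 9.109e-31 * 4.5657e-19) / 1.055e-34
= 8.6447e+09 /m
2*kappa*L = 2 * 8.6447e+09 * 1.47e-9
= 25.4155
T = exp(-25.4155) = 9.166052e-12

9.166052e-12


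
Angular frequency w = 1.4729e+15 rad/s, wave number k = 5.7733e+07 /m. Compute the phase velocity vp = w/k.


vp = w / k
= 1.4729e+15 / 5.7733e+07
= 2.5512e+07 m/s

2.5512e+07


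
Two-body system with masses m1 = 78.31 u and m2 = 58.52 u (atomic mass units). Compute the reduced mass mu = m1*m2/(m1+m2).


mu = m1 * m2 / (m1 + m2)
= 78.31 * 58.52 / (78.31 + 58.52)
= 4582.7012 / 136.83
= 33.4919 u

33.4919


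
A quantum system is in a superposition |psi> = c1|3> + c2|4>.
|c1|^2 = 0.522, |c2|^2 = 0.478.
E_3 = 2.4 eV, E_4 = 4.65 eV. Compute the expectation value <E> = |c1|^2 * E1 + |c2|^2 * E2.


<E> = |c1|^2 * E1 + |c2|^2 * E2
= 0.522 * 2.4 + 0.478 * 4.65
= 1.2528 + 2.2227
= 3.4755 eV

3.4755


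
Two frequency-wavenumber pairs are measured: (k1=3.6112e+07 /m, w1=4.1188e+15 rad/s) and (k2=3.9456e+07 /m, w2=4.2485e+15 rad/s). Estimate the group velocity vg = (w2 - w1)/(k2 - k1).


vg = (w2 - w1) / (k2 - k1)
= (4.2485e+15 - 4.1188e+15) / (3.9456e+07 - 3.6112e+07)
= 1.2970e+14 / 3.3440e+06
= 3.8786e+07 m/s

3.8786e+07


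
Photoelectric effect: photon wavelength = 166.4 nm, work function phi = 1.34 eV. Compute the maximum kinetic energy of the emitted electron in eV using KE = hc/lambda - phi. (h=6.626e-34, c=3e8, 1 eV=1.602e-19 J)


E_photon = hc / lambda
= (6.626e-34)(3e8) / (166.4e-9)
= 1.1946e-18 J
= 7.4569 eV
KE = E_photon - phi
= 7.4569 - 1.34
= 6.1169 eV

6.1169


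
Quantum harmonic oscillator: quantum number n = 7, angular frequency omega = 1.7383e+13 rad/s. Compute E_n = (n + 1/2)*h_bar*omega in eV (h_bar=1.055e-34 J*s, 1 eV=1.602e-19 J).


E = (n + 1/2) * h_bar * omega
= (7 + 0.5) * 1.055e-34 * 1.7383e+13
= 7.5 * 1.8339e-21
= 1.3754e-20 J
= 0.0859 eV

0.0859


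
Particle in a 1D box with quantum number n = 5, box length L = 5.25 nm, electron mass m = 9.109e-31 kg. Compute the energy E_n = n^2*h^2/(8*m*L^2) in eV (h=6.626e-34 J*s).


E = n^2 * h^2 / (8 * m * L^2)
= 5^2 * (6.626e-34)^2 / (8 * 9.109e-31 * (5.25e-9)^2)
= 25 * 4.3904e-67 / (8 * 9.109e-31 * 2.7563e-17)
= 5.4647e-20 J
= 0.3411 eV

0.3411


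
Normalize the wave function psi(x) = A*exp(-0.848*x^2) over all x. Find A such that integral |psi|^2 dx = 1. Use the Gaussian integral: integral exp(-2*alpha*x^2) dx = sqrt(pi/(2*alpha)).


integral |psi|^2 dx = A^2 * sqrt(pi/(2*alpha)) = 1
A^2 = sqrt(2*alpha/pi)
= sqrt(2 * 0.848 / pi)
= 0.734747
A = sqrt(0.734747)
= 0.8572

0.8572


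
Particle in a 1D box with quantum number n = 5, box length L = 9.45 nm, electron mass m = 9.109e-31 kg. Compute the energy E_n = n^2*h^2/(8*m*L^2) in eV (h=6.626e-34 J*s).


E = n^2 * h^2 / (8 * m * L^2)
= 5^2 * (6.626e-34)^2 / (8 * 9.109e-31 * (9.45e-9)^2)
= 25 * 4.3904e-67 / (8 * 9.109e-31 * 8.9303e-17)
= 1.6866e-20 J
= 0.1053 eV

0.1053


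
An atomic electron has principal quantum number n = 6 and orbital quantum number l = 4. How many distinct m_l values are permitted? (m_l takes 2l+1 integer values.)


m_l ranges from -l to +l in integer steps
So m_l goes from -4 to +4
Count = 2l + 1 = 2*4 + 1
= 9

9


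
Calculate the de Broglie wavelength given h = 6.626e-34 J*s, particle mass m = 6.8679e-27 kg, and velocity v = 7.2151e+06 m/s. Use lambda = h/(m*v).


lambda = h / (m * v)
= 6.626e-34 / (6.8679e-27 * 7.2151e+06)
= 6.626e-34 / 4.9553e-20
= 1.3372e-14 m

1.3372e-14


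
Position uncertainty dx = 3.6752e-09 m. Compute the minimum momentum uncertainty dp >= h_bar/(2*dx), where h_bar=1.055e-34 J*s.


dp = h_bar / (2 * dx)
= 1.055e-34 / (2 * 3.6752e-09)
= 1.055e-34 / 7.3504e-09
= 1.4353e-26 kg*m/s

1.4353e-26


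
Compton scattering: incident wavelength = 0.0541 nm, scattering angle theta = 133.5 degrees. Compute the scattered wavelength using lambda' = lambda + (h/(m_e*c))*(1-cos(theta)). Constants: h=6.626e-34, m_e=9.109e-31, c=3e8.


Compton wavelength: h/(m_e*c) = 2.4247e-12 m
d_lambda = 2.4247e-12 * (1 - cos(133.5 deg))
= 2.4247e-12 * 1.688355
= 4.0938e-12 m = 0.004094 nm
lambda' = 0.0541 + 0.004094
= 0.058194 nm

0.058194


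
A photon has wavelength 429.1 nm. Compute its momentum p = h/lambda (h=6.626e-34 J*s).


p = h / lambda
= 6.626e-34 / (429.1e-9)
= 6.626e-34 / 4.2910e-07
= 1.5442e-27 kg*m/s

1.5442e-27


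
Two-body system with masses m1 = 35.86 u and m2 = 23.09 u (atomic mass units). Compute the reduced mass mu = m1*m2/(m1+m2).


mu = m1 * m2 / (m1 + m2)
= 35.86 * 23.09 / (35.86 + 23.09)
= 828.0074 / 58.95
= 14.0459 u

14.0459


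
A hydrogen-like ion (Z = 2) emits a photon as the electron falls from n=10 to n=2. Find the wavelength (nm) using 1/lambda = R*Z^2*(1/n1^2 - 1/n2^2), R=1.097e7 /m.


1/lambda = R * Z^2 * (1/n1^2 - 1/n2^2)
= 1.097e7 * 2^2 * (1/2^2 - 1/10^2)
= 1.097e7 * 4 * (0.25 - 0.01)
= 1.0531e+07 /m
lambda = 1 / 1.0531e+07
= 94.9559 nm

94.9559


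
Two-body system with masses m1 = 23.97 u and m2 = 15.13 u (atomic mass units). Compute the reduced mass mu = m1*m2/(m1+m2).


mu = m1 * m2 / (m1 + m2)
= 23.97 * 15.13 / (23.97 + 15.13)
= 362.6661 / 39.1
= 9.2753 u

9.2753


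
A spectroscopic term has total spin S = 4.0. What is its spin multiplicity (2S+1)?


Spin multiplicity = 2S + 1
= 2 * 4.0 + 1
= 8.0 + 1
= 9

9


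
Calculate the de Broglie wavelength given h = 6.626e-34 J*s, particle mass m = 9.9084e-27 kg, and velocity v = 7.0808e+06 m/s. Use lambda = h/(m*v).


lambda = h / (m * v)
= 6.626e-34 / (9.9084e-27 * 7.0808e+06)
= 6.626e-34 / 7.0159e-20
= 9.4442e-15 m

9.4442e-15


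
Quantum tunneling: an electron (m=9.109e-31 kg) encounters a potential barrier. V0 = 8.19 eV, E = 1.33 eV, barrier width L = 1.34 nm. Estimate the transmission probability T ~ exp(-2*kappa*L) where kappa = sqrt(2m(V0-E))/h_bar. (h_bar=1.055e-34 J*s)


V0 - E = 6.86 eV = 1.0990e-18 J
kappa = sqrt(2 * m * (V0-E)) / h_bar
= sqrt(2 * 9.109e-31 * 1.0990e-18) / 1.055e-34
= 1.3412e+10 /m
2*kappa*L = 2 * 1.3412e+10 * 1.34e-9
= 35.944
T = exp(-35.944) = 2.453205e-16

2.453205e-16


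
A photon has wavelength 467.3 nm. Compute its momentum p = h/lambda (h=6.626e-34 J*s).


p = h / lambda
= 6.626e-34 / (467.3e-9)
= 6.626e-34 / 4.6730e-07
= 1.4179e-27 kg*m/s

1.4179e-27


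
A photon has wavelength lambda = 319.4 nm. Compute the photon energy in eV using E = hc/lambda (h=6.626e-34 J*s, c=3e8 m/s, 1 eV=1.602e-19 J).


E = hc / lambda
= (6.626e-34)(3e8) / (319.4e-9)
= 1.9878e-25 / 3.1940e-07
= 6.2235e-19 J
Converting to eV: 6.2235e-19 / 1.602e-19
= 3.8849 eV

3.8849


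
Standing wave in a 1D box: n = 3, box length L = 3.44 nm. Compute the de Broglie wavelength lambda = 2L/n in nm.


lambda = 2L / n
= 2 * 3.44 / 3
= 6.88 / 3
= 2.2933 nm

2.2933


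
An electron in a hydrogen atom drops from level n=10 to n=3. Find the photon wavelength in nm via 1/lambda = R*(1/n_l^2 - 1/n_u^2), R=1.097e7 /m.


1/lambda = R * (1/n_l^2 - 1/n_u^2)
= 1.097e7 * (1/3^2 - 1/10^2)
= 1.097e7 * (0.111111 - 0.01)
= 1.097e7 * 0.101111
= 1.1092e+06 /m
lambda = 1 / 1.1092e+06 = 901.5597 nm

901.5597


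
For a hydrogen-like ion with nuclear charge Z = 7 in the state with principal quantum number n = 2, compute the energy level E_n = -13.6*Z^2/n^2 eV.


E_n = -13.6 * Z^2 / n^2
= -13.6 * 7^2 / 2^2
= -13.6 * 49 / 4
= -166.6 eV

-166.6


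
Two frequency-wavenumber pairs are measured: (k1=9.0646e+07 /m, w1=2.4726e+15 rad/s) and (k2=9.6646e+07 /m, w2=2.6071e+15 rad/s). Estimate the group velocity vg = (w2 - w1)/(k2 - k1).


vg = (w2 - w1) / (k2 - k1)
= (2.6071e+15 - 2.4726e+15) / (9.6646e+07 - 9.0646e+07)
= 1.3450e+14 / 6.0000e+06
= 2.2417e+07 m/s

2.2417e+07


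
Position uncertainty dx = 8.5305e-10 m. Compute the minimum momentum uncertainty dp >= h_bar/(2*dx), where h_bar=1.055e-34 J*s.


dp = h_bar / (2 * dx)
= 1.055e-34 / (2 * 8.5305e-10)
= 1.055e-34 / 1.7061e-09
= 6.1837e-26 kg*m/s

6.1837e-26


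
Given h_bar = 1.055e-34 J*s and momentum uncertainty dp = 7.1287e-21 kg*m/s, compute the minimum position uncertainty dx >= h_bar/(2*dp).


dx = h_bar / (2 * dp)
= 1.055e-34 / (2 * 7.1287e-21)
= 1.055e-34 / 1.4257e-20
= 7.3997e-15 m

7.3997e-15


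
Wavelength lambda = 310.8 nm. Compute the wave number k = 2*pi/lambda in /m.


k = 2 * pi / lambda
= 6.2832 / (310.8e-9)
= 6.2832 / 3.1080e-07
= 2.0216e+07 /m

2.0216e+07


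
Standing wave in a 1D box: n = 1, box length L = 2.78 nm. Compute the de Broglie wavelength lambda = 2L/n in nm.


lambda = 2L / n
= 2 * 2.78 / 1
= 5.56 / 1
= 5.56 nm

5.56


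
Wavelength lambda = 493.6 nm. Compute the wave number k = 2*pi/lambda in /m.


k = 2 * pi / lambda
= 6.2832 / (493.6e-9)
= 6.2832 / 4.9360e-07
= 1.2729e+07 /m

1.2729e+07


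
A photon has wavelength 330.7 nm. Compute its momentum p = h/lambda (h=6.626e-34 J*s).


p = h / lambda
= 6.626e-34 / (330.7e-9)
= 6.626e-34 / 3.3070e-07
= 2.0036e-27 kg*m/s

2.0036e-27


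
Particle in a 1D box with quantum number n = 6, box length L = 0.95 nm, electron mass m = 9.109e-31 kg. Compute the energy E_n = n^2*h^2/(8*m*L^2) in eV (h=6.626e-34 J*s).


E = n^2 * h^2 / (8 * m * L^2)
= 6^2 * (6.626e-34)^2 / (8 * 9.109e-31 * (0.95e-9)^2)
= 36 * 4.3904e-67 / (8 * 9.109e-31 * 9.0250e-19)
= 2.4032e-18 J
= 15.0015 eV

15.0015


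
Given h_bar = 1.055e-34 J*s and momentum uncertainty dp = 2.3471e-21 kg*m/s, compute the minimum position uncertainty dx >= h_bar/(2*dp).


dx = h_bar / (2 * dp)
= 1.055e-34 / (2 * 2.3471e-21)
= 1.055e-34 / 4.6942e-21
= 2.2475e-14 m

2.2475e-14


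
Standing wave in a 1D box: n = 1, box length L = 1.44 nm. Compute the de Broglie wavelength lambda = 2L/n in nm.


lambda = 2L / n
= 2 * 1.44 / 1
= 2.88 / 1
= 2.88 nm

2.88


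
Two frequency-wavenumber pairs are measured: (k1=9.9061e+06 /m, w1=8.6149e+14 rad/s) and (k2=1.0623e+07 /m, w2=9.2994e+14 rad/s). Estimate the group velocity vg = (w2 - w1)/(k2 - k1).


vg = (w2 - w1) / (k2 - k1)
= (9.2994e+14 - 8.6149e+14) / (1.0623e+07 - 9.9061e+06)
= 6.8450e+13 / 7.1690e+05
= 9.5481e+07 m/s

9.5481e+07


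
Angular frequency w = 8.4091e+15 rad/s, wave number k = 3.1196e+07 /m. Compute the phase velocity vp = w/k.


vp = w / k
= 8.4091e+15 / 3.1196e+07
= 2.6956e+08 m/s

2.6956e+08


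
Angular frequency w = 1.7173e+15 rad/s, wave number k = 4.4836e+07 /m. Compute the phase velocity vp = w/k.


vp = w / k
= 1.7173e+15 / 4.4836e+07
= 3.8302e+07 m/s

3.8302e+07


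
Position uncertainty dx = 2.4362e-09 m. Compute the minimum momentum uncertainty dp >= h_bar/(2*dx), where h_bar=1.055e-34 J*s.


dp = h_bar / (2 * dx)
= 1.055e-34 / (2 * 2.4362e-09)
= 1.055e-34 / 4.8724e-09
= 2.1653e-26 kg*m/s

2.1653e-26


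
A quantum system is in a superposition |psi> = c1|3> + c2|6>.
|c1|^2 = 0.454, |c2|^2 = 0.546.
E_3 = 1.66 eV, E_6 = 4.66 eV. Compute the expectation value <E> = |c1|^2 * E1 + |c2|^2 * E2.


<E> = |c1|^2 * E1 + |c2|^2 * E2
= 0.454 * 1.66 + 0.546 * 4.66
= 0.7536 + 2.5444
= 3.298 eV

3.298


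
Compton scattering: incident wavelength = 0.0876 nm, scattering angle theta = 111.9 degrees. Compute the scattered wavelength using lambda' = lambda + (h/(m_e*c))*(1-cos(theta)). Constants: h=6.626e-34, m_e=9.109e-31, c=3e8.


Compton wavelength: h/(m_e*c) = 2.4247e-12 m
d_lambda = 2.4247e-12 * (1 - cos(111.9 deg))
= 2.4247e-12 * 1.372988
= 3.3291e-12 m = 0.003329 nm
lambda' = 0.0876 + 0.003329
= 0.090929 nm

0.090929


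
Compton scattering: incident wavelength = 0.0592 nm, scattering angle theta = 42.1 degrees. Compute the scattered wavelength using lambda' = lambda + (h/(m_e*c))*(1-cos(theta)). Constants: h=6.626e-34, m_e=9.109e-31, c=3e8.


Compton wavelength: h/(m_e*c) = 2.4247e-12 m
d_lambda = 2.4247e-12 * (1 - cos(42.1 deg))
= 2.4247e-12 * 0.258024
= 6.2563e-13 m = 0.000626 nm
lambda' = 0.0592 + 0.000626
= 0.059826 nm

0.059826


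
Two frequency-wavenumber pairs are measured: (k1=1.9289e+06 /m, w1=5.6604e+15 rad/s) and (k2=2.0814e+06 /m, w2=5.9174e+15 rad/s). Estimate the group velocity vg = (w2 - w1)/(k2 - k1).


vg = (w2 - w1) / (k2 - k1)
= (5.9174e+15 - 5.6604e+15) / (2.0814e+06 - 1.9289e+06)
= 2.5700e+14 / 1.5250e+05
= 1.6852e+09 m/s

1.6852e+09


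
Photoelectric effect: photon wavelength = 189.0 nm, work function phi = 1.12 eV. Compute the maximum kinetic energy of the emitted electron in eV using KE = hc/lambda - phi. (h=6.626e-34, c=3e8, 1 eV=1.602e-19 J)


E_photon = hc / lambda
= (6.626e-34)(3e8) / (189.0e-9)
= 1.0517e-18 J
= 6.5652 eV
KE = E_photon - phi
= 6.5652 - 1.12
= 5.4452 eV

5.4452


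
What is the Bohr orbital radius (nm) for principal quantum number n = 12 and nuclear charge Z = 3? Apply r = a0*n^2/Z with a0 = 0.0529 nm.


r = a0 * n^2 / Z
= 0.0529 * 12^2 / 3
= 0.0529 * 144 / 3
= 2.5392 nm

2.5392


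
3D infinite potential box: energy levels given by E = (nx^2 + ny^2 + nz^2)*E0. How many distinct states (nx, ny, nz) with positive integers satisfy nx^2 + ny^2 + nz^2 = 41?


Enumerate all (nx, ny, nz) with nx^2 + ny^2 + nz^2 = 41:
(1,2,6)
(1,6,2)
(2,1,6)
(2,6,1)
(3,4,4)
(4,3,4)
(4,4,3)
(6,1,2)
(6,2,1)
Total degeneracy = 9

9


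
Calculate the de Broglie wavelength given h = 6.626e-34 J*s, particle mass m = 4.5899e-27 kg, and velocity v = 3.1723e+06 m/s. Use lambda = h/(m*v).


lambda = h / (m * v)
= 6.626e-34 / (4.5899e-27 * 3.1723e+06)
= 6.626e-34 / 1.4561e-20
= 4.5507e-14 m

4.5507e-14


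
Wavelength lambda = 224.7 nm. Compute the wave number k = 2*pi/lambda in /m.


k = 2 * pi / lambda
= 6.2832 / (224.7e-9)
= 6.2832 / 2.2470e-07
= 2.7963e+07 /m

2.7963e+07


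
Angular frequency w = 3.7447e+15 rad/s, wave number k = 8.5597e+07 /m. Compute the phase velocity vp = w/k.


vp = w / k
= 3.7447e+15 / 8.5597e+07
= 4.3748e+07 m/s

4.3748e+07


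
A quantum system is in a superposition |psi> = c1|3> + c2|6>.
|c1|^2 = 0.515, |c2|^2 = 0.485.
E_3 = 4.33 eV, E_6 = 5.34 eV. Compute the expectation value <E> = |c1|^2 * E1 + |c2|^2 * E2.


<E> = |c1|^2 * E1 + |c2|^2 * E2
= 0.515 * 4.33 + 0.485 * 5.34
= 2.23 + 2.5899
= 4.8198 eV

4.8198


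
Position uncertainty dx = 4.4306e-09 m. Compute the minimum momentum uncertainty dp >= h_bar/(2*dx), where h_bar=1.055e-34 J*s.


dp = h_bar / (2 * dx)
= 1.055e-34 / (2 * 4.4306e-09)
= 1.055e-34 / 8.8612e-09
= 1.1906e-26 kg*m/s

1.1906e-26


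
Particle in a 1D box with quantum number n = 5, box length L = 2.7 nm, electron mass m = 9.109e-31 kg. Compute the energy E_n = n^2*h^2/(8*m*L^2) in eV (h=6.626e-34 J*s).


E = n^2 * h^2 / (8 * m * L^2)
= 5^2 * (6.626e-34)^2 / (8 * 9.109e-31 * (2.7e-9)^2)
= 25 * 4.3904e-67 / (8 * 9.109e-31 * 7.2900e-18)
= 2.0661e-19 J
= 1.2897 eV

1.2897


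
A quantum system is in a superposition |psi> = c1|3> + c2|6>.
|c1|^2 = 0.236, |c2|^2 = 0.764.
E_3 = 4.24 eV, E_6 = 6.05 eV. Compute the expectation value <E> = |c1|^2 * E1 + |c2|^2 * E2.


<E> = |c1|^2 * E1 + |c2|^2 * E2
= 0.236 * 4.24 + 0.764 * 6.05
= 1.0006 + 4.6222
= 5.6228 eV

5.6228


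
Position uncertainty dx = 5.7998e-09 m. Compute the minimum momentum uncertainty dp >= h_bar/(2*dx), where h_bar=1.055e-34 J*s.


dp = h_bar / (2 * dx)
= 1.055e-34 / (2 * 5.7998e-09)
= 1.055e-34 / 1.1600e-08
= 9.0951e-27 kg*m/s

9.0951e-27


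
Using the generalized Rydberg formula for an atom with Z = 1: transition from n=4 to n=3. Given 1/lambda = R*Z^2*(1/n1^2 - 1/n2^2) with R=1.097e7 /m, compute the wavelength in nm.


1/lambda = R * Z^2 * (1/n1^2 - 1/n2^2)
= 1.097e7 * 1^2 * (1/3^2 - 1/4^2)
= 1.097e7 * 1 * (0.111111 - 0.0625)
= 5.3326e+05 /m
lambda = 1 / 5.3326e+05
= 1875.2442 nm

1875.2442


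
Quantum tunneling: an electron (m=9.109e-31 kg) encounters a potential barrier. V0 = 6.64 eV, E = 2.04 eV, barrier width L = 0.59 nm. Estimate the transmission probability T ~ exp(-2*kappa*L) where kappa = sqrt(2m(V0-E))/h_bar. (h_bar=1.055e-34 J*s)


V0 - E = 4.6 eV = 7.3692e-19 J
kappa = sqrt(2 * m * (V0-E)) / h_bar
= sqrt(2 * 9.109e-31 * 7.3692e-19) / 1.055e-34
= 1.0983e+10 /m
2*kappa*L = 2 * 1.0983e+10 * 0.59e-9
= 12.9596
T = exp(-12.9596) = 2.353624e-06

2.353624e-06


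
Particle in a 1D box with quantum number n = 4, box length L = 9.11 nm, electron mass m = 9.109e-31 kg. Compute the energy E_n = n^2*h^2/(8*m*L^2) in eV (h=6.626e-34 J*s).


E = n^2 * h^2 / (8 * m * L^2)
= 4^2 * (6.626e-34)^2 / (8 * 9.109e-31 * (9.11e-9)^2)
= 16 * 4.3904e-67 / (8 * 9.109e-31 * 8.2992e-17)
= 1.1615e-20 J
= 0.0725 eV

0.0725


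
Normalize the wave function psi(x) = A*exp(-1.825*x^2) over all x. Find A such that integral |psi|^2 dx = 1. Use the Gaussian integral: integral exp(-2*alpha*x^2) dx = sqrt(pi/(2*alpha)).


integral |psi|^2 dx = A^2 * sqrt(pi/(2*alpha)) = 1
A^2 = sqrt(2*alpha/pi)
= sqrt(2 * 1.825 / pi)
= 1.077883
A = sqrt(1.077883)
= 1.0382

1.0382


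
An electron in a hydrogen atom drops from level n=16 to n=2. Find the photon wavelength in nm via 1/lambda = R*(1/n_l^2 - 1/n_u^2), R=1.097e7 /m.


1/lambda = R * (1/n_l^2 - 1/n_u^2)
= 1.097e7 * (1/2^2 - 1/16^2)
= 1.097e7 * (0.25 - 0.003906)
= 1.097e7 * 0.246094
= 2.6996e+06 /m
lambda = 1 / 2.6996e+06 = 370.4186 nm

370.4186


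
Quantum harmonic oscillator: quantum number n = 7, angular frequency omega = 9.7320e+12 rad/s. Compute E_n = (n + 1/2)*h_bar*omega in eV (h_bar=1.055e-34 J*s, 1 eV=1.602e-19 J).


E = (n + 1/2) * h_bar * omega
= (7 + 0.5) * 1.055e-34 * 9.7320e+12
= 7.5 * 1.0267e-21
= 7.7004e-21 J
= 0.0481 eV

0.0481


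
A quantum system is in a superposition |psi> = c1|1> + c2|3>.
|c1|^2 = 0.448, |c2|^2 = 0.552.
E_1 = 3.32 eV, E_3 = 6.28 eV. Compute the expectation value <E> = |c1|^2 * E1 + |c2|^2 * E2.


<E> = |c1|^2 * E1 + |c2|^2 * E2
= 0.448 * 3.32 + 0.552 * 6.28
= 1.4874 + 3.4666
= 4.9539 eV

4.9539


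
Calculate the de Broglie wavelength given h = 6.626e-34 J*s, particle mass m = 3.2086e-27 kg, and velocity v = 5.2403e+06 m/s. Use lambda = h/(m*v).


lambda = h / (m * v)
= 6.626e-34 / (3.2086e-27 * 5.2403e+06)
= 6.626e-34 / 1.6814e-20
= 3.9408e-14 m

3.9408e-14


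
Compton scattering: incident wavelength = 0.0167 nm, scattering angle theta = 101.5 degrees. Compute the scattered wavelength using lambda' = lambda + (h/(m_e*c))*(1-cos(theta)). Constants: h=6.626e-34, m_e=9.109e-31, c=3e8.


Compton wavelength: h/(m_e*c) = 2.4247e-12 m
d_lambda = 2.4247e-12 * (1 - cos(101.5 deg))
= 2.4247e-12 * 1.199368
= 2.9081e-12 m = 0.002908 nm
lambda' = 0.0167 + 0.002908
= 0.019608 nm

0.019608


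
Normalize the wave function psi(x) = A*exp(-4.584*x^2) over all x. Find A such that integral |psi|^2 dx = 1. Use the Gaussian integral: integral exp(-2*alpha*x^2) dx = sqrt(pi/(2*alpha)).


integral |psi|^2 dx = A^2 * sqrt(pi/(2*alpha)) = 1
A^2 = sqrt(2*alpha/pi)
= sqrt(2 * 4.584 / pi)
= 1.708293
A = sqrt(1.708293)
= 1.307

1.307


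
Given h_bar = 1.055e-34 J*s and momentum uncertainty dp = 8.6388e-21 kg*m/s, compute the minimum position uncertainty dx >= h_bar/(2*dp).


dx = h_bar / (2 * dp)
= 1.055e-34 / (2 * 8.6388e-21)
= 1.055e-34 / 1.7278e-20
= 6.1062e-15 m

6.1062e-15


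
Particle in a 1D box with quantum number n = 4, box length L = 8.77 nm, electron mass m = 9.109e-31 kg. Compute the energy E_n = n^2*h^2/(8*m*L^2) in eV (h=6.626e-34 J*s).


E = n^2 * h^2 / (8 * m * L^2)
= 4^2 * (6.626e-34)^2 / (8 * 9.109e-31 * (8.77e-9)^2)
= 16 * 4.3904e-67 / (8 * 9.109e-31 * 7.6913e-17)
= 1.2533e-20 J
= 0.0782 eV

0.0782


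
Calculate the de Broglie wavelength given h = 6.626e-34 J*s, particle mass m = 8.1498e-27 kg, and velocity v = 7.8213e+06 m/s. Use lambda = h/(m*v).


lambda = h / (m * v)
= 6.626e-34 / (8.1498e-27 * 7.8213e+06)
= 6.626e-34 / 6.3742e-20
= 1.0395e-14 m

1.0395e-14


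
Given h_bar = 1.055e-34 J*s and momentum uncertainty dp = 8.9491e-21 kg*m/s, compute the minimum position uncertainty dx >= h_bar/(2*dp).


dx = h_bar / (2 * dp)
= 1.055e-34 / (2 * 8.9491e-21)
= 1.055e-34 / 1.7898e-20
= 5.8944e-15 m

5.8944e-15


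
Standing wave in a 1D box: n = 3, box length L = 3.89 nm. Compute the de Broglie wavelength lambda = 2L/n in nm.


lambda = 2L / n
= 2 * 3.89 / 3
= 7.78 / 3
= 2.5933 nm

2.5933


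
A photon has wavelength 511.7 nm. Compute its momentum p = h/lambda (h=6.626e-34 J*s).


p = h / lambda
= 6.626e-34 / (511.7e-9)
= 6.626e-34 / 5.1170e-07
= 1.2949e-27 kg*m/s

1.2949e-27


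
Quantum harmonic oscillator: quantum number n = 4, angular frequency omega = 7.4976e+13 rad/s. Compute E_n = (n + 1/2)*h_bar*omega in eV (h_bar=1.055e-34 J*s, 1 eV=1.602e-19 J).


E = (n + 1/2) * h_bar * omega
= (4 + 0.5) * 1.055e-34 * 7.4976e+13
= 4.5 * 7.9100e-21
= 3.5595e-20 J
= 0.2222 eV

0.2222


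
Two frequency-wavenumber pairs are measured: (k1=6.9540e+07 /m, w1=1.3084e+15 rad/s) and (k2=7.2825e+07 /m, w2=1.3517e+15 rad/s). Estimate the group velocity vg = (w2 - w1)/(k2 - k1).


vg = (w2 - w1) / (k2 - k1)
= (1.3517e+15 - 1.3084e+15) / (7.2825e+07 - 6.9540e+07)
= 4.3300e+13 / 3.2850e+06
= 1.3181e+07 m/s

1.3181e+07


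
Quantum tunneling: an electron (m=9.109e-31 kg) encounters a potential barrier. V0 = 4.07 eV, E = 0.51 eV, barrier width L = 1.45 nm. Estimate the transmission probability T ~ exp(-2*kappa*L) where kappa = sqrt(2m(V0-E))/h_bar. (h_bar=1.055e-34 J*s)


V0 - E = 3.56 eV = 5.7031e-19 J
kappa = sqrt(2 * m * (V0-E)) / h_bar
= sqrt(2 * 9.109e-31 * 5.7031e-19) / 1.055e-34
= 9.6617e+09 /m
2*kappa*L = 2 * 9.6617e+09 * 1.45e-9
= 28.019
T = exp(-28.019) = 6.784481e-13

6.784481e-13


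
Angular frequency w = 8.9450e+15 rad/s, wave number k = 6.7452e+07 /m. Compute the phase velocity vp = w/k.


vp = w / k
= 8.9450e+15 / 6.7452e+07
= 1.3261e+08 m/s

1.3261e+08


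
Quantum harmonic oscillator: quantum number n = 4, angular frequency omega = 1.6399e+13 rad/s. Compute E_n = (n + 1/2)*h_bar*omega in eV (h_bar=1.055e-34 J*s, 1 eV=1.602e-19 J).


E = (n + 1/2) * h_bar * omega
= (4 + 0.5) * 1.055e-34 * 1.6399e+13
= 4.5 * 1.7301e-21
= 7.7854e-21 J
= 0.0486 eV

0.0486


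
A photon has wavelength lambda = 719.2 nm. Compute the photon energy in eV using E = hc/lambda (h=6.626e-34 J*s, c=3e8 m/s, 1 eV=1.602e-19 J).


E = hc / lambda
= (6.626e-34)(3e8) / (719.2e-9)
= 1.9878e-25 / 7.1920e-07
= 2.7639e-19 J
Converting to eV: 2.7639e-19 / 1.602e-19
= 1.7253 eV

1.7253


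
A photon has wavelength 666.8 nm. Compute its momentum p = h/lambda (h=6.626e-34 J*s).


p = h / lambda
= 6.626e-34 / (666.8e-9)
= 6.626e-34 / 6.6680e-07
= 9.9370e-28 kg*m/s

9.9370e-28


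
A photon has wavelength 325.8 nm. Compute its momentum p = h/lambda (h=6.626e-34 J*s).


p = h / lambda
= 6.626e-34 / (325.8e-9)
= 6.626e-34 / 3.2580e-07
= 2.0338e-27 kg*m/s

2.0338e-27


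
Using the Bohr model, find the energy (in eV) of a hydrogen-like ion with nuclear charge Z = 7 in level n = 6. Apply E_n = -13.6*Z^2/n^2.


E_n = -13.6 * Z^2 / n^2
= -13.6 * 7^2 / 6^2
= -13.6 * 49 / 36
= -18.5111 eV

-18.5111


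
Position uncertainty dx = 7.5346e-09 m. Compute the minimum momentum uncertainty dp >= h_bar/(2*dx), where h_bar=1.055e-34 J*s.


dp = h_bar / (2 * dx)
= 1.055e-34 / (2 * 7.5346e-09)
= 1.055e-34 / 1.5069e-08
= 7.0010e-27 kg*m/s

7.0010e-27


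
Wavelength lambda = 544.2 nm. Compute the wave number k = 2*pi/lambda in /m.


k = 2 * pi / lambda
= 6.2832 / (544.2e-9)
= 6.2832 / 5.4420e-07
= 1.1546e+07 /m

1.1546e+07


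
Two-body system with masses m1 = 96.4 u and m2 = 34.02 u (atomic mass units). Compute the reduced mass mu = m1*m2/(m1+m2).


mu = m1 * m2 / (m1 + m2)
= 96.4 * 34.02 / (96.4 + 34.02)
= 3279.528 / 130.42
= 25.1459 u

25.1459
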